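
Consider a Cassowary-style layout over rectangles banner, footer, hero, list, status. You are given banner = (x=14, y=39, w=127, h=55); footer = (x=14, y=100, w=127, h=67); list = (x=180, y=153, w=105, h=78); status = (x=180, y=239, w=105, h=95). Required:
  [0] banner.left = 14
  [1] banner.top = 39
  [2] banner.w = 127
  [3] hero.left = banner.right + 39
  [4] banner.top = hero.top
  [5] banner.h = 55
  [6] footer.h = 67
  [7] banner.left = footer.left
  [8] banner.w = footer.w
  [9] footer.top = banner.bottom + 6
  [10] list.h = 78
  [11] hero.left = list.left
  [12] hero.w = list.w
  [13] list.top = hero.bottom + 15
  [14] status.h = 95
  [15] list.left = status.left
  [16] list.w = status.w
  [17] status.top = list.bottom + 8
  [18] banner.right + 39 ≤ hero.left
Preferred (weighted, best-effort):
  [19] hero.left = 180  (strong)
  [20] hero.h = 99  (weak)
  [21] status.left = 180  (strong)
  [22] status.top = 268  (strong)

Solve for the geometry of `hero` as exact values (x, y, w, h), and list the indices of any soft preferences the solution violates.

hero = (x=180, y=39, w=105, h=99)
violated soft preferences: 22

1. hero.x = 180  [hero.left = banner.right + 39]
2. hero.y = 39  [banner.top = hero.top]
3. hero.w = 105  [hero.w = list.w]
4. hero.h = 99  [list.top = hero.bottom + 15]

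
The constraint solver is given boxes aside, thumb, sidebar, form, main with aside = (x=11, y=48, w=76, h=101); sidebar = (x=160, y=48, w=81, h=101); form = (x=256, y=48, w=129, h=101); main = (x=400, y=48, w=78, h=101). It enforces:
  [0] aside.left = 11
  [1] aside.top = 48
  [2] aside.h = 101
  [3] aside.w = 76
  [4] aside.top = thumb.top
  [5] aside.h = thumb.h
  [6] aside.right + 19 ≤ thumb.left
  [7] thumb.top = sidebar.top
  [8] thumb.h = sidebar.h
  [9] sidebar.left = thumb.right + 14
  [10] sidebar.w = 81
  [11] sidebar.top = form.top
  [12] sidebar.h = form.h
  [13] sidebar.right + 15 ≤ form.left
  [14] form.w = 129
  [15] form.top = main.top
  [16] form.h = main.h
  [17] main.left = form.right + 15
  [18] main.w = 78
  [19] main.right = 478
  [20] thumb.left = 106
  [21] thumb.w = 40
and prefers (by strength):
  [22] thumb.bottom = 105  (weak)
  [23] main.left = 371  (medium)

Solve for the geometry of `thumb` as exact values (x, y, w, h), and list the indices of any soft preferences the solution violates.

1. thumb.y = 48  [aside.top = thumb.top]
2. thumb.h = 101  [aside.h = thumb.h]
3. thumb.x = 106  [thumb.left = 106]
4. thumb.w = 40  [thumb.w = 40]

thumb = (x=106, y=48, w=40, h=101)
violated soft preferences: 22, 23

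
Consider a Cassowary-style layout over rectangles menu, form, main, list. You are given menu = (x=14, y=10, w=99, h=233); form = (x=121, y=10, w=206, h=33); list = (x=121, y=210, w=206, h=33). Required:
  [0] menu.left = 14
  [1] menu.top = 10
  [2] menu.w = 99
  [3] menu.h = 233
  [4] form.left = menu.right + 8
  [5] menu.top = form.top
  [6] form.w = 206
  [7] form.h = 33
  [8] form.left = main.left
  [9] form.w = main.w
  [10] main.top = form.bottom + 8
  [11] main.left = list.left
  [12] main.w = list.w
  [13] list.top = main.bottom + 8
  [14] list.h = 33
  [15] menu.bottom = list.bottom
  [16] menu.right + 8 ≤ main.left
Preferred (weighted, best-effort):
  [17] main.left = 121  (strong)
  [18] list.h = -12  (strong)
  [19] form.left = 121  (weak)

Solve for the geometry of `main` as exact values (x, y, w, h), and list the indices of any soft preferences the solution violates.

1. main.x = 121  [form.left = main.left]
2. main.w = 206  [form.w = main.w]
3. main.y = 51  [main.top = form.bottom + 8]
4. main.h = 151  [list.top = main.bottom + 8]

main = (x=121, y=51, w=206, h=151)
violated soft preferences: 18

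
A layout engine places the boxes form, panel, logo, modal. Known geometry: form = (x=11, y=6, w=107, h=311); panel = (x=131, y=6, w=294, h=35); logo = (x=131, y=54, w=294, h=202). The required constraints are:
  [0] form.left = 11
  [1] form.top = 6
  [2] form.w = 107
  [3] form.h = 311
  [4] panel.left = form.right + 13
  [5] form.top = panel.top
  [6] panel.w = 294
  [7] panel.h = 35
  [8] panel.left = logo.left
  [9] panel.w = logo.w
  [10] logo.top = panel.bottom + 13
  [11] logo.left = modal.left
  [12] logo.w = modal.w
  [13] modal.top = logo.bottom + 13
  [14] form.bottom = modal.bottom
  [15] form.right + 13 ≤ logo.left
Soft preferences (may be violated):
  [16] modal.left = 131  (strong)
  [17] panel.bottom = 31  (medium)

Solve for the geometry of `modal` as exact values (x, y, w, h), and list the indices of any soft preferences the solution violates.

modal = (x=131, y=269, w=294, h=48)
violated soft preferences: 17

1. modal.x = 131  [logo.left = modal.left]
2. modal.w = 294  [logo.w = modal.w]
3. modal.y = 269  [modal.top = logo.bottom + 13]
4. modal.h = 48  [form.bottom = modal.bottom]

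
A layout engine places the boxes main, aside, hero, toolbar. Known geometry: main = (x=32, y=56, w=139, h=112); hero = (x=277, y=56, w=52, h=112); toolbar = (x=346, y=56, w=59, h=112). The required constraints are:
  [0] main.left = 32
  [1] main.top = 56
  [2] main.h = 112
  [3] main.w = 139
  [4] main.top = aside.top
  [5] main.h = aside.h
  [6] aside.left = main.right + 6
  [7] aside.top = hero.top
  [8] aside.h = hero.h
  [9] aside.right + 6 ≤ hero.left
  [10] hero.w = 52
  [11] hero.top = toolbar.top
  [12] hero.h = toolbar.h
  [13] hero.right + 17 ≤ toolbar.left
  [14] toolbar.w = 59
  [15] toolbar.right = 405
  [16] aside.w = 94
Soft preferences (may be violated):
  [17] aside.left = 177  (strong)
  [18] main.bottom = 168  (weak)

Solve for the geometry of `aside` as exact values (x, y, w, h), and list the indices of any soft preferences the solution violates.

1. aside.y = 56  [main.top = aside.top]
2. aside.h = 112  [main.h = aside.h]
3. aside.x = 177  [aside.left = main.right + 6]
4. aside.w = 94  [aside.w = 94]

aside = (x=177, y=56, w=94, h=112)
violated soft preferences: none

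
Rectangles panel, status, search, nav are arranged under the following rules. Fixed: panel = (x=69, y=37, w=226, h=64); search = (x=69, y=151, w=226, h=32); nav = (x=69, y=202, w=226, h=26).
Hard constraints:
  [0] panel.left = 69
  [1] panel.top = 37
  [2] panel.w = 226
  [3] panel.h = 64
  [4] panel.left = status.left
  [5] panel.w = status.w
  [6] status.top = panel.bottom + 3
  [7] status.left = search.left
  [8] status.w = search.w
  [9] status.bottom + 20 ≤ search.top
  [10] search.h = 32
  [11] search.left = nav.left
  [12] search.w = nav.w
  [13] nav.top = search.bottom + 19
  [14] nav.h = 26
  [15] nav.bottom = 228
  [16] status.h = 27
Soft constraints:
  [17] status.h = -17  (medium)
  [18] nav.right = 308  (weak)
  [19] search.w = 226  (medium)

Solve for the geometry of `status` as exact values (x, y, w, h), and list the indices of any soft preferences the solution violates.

status = (x=69, y=104, w=226, h=27)
violated soft preferences: 17, 18

1. status.x = 69  [panel.left = status.left]
2. status.w = 226  [panel.w = status.w]
3. status.y = 104  [status.top = panel.bottom + 3]
4. status.h = 27  [status.h = 27]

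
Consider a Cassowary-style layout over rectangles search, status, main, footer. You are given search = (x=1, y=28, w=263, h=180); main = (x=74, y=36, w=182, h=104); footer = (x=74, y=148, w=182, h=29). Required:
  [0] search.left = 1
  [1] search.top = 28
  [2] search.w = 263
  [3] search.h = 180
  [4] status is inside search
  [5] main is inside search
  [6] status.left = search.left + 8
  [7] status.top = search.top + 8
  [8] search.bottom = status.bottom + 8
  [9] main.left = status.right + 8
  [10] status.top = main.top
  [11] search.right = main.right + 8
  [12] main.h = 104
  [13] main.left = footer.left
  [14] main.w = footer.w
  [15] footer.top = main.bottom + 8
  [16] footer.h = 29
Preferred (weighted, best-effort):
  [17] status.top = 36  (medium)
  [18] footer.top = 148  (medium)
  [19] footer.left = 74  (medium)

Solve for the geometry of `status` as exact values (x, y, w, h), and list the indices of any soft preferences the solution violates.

1. status.x = 9  [status.left = search.left + 8]
2. status.y = 36  [status.top = search.top + 8]
3. status.h = 164  [search.bottom = status.bottom + 8]
4. status.w = 57  [main.left = status.right + 8]

status = (x=9, y=36, w=57, h=164)
violated soft preferences: none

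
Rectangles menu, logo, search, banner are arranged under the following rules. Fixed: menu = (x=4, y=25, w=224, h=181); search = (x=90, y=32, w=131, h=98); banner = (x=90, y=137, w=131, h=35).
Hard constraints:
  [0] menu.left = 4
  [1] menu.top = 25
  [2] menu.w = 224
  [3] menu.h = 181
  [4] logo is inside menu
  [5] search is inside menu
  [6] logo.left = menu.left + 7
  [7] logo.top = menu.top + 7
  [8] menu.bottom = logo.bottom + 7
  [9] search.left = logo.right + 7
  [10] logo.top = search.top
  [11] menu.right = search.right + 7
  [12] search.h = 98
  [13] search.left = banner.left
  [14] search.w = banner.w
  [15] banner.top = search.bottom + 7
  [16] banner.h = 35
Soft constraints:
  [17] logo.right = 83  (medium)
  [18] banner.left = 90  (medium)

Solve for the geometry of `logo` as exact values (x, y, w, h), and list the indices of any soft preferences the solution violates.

1. logo.x = 11  [logo.left = menu.left + 7]
2. logo.y = 32  [logo.top = menu.top + 7]
3. logo.h = 167  [menu.bottom = logo.bottom + 7]
4. logo.w = 72  [search.left = logo.right + 7]

logo = (x=11, y=32, w=72, h=167)
violated soft preferences: none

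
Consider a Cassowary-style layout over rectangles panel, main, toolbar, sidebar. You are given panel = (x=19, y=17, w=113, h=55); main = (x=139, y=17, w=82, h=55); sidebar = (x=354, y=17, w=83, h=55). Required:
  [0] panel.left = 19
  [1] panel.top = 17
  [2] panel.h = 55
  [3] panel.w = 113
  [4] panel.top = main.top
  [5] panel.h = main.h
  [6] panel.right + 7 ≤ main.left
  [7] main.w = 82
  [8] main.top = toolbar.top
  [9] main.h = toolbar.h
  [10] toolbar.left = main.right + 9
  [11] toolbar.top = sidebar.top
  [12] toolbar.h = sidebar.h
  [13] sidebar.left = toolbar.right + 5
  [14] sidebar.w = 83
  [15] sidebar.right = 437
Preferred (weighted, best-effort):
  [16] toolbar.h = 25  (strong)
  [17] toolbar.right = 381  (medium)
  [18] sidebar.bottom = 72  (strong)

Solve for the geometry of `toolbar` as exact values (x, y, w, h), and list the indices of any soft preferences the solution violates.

toolbar = (x=230, y=17, w=119, h=55)
violated soft preferences: 16, 17

1. toolbar.y = 17  [main.top = toolbar.top]
2. toolbar.h = 55  [main.h = toolbar.h]
3. toolbar.x = 230  [toolbar.left = main.right + 9]
4. toolbar.w = 119  [sidebar.left = toolbar.right + 5]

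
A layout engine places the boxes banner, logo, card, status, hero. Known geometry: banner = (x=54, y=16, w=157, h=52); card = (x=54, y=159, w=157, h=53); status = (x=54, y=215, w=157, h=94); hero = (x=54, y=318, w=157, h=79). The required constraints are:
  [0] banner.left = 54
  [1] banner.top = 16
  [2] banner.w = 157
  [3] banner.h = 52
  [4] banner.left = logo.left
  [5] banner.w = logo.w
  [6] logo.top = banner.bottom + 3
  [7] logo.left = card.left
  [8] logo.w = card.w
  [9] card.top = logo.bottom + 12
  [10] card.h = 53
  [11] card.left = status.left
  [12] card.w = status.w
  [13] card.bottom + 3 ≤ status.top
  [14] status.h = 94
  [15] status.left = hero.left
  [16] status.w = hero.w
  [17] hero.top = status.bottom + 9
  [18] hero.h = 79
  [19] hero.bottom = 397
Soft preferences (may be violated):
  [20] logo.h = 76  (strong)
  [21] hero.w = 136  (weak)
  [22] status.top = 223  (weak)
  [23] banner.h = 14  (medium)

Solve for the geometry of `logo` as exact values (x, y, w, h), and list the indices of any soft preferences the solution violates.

1. logo.x = 54  [banner.left = logo.left]
2. logo.w = 157  [banner.w = logo.w]
3. logo.y = 71  [logo.top = banner.bottom + 3]
4. logo.h = 76  [card.top = logo.bottom + 12]

logo = (x=54, y=71, w=157, h=76)
violated soft preferences: 21, 22, 23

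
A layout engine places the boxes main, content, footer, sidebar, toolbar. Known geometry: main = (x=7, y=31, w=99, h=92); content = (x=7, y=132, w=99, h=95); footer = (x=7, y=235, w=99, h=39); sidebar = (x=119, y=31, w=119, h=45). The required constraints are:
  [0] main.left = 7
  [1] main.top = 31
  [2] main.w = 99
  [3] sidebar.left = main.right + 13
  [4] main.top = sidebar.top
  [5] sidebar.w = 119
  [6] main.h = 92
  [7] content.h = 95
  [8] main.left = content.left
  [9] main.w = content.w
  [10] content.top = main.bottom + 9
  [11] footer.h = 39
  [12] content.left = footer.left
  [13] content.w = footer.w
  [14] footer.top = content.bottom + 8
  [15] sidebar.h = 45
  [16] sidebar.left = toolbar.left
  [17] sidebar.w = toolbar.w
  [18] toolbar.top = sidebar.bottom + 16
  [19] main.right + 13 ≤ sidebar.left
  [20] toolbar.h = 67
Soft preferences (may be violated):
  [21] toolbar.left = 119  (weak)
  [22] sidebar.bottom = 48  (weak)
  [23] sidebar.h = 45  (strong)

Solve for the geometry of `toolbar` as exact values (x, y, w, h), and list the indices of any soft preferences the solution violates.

1. toolbar.x = 119  [sidebar.left = toolbar.left]
2. toolbar.w = 119  [sidebar.w = toolbar.w]
3. toolbar.y = 92  [toolbar.top = sidebar.bottom + 16]
4. toolbar.h = 67  [toolbar.h = 67]

toolbar = (x=119, y=92, w=119, h=67)
violated soft preferences: 22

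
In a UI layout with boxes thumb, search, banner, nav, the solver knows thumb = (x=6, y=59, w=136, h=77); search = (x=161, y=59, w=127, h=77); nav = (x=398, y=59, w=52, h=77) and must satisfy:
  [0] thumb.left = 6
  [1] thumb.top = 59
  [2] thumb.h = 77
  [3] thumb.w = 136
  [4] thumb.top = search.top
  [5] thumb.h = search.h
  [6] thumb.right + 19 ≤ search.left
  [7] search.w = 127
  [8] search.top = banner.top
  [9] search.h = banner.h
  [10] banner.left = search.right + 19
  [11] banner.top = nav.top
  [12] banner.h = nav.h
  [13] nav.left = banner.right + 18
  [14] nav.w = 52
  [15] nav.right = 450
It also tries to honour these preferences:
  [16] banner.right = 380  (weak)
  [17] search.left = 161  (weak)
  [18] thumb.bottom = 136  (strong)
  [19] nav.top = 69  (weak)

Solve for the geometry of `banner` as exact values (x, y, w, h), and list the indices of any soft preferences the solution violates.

1. banner.y = 59  [search.top = banner.top]
2. banner.h = 77  [search.h = banner.h]
3. banner.x = 307  [banner.left = search.right + 19]
4. banner.w = 73  [nav.left = banner.right + 18]

banner = (x=307, y=59, w=73, h=77)
violated soft preferences: 19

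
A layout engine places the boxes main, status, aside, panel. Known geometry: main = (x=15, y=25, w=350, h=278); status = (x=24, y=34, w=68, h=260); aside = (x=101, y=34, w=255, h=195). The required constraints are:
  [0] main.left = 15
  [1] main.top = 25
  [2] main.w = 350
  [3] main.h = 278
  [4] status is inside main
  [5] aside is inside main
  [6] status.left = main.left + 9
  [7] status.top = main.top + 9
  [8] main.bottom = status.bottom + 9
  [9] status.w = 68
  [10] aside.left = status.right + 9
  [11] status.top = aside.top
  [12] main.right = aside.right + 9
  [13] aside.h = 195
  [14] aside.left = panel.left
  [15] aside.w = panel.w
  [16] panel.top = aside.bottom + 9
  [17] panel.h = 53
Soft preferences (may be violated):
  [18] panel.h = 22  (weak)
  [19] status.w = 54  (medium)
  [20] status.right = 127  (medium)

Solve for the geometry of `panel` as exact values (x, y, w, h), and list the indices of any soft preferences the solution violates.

panel = (x=101, y=238, w=255, h=53)
violated soft preferences: 18, 19, 20

1. panel.x = 101  [aside.left = panel.left]
2. panel.w = 255  [aside.w = panel.w]
3. panel.y = 238  [panel.top = aside.bottom + 9]
4. panel.h = 53  [panel.h = 53]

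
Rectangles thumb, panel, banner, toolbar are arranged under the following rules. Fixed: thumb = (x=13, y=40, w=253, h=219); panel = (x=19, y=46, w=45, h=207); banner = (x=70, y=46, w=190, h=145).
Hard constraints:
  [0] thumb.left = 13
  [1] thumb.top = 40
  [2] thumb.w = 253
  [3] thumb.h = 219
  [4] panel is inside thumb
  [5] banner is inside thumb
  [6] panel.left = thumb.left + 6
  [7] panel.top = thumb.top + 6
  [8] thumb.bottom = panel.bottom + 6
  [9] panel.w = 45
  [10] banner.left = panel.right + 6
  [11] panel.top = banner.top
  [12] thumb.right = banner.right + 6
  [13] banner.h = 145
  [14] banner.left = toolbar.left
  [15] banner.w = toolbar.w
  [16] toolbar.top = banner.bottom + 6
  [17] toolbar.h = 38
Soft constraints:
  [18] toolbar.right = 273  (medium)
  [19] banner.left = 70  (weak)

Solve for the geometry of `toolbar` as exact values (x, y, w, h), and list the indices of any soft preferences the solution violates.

1. toolbar.x = 70  [banner.left = toolbar.left]
2. toolbar.w = 190  [banner.w = toolbar.w]
3. toolbar.y = 197  [toolbar.top = banner.bottom + 6]
4. toolbar.h = 38  [toolbar.h = 38]

toolbar = (x=70, y=197, w=190, h=38)
violated soft preferences: 18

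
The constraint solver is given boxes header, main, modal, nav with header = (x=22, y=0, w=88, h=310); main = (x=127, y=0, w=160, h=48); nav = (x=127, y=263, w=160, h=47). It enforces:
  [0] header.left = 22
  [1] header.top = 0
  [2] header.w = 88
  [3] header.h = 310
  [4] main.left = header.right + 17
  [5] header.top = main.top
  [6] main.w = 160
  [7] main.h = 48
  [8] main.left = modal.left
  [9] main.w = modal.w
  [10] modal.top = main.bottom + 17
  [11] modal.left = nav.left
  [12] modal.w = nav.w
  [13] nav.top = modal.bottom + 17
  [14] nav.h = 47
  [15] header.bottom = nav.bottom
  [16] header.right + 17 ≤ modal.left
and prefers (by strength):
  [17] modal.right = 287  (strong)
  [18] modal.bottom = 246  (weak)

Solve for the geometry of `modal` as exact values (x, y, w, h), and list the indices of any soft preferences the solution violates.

1. modal.x = 127  [main.left = modal.left]
2. modal.w = 160  [main.w = modal.w]
3. modal.y = 65  [modal.top = main.bottom + 17]
4. modal.h = 181  [nav.top = modal.bottom + 17]

modal = (x=127, y=65, w=160, h=181)
violated soft preferences: none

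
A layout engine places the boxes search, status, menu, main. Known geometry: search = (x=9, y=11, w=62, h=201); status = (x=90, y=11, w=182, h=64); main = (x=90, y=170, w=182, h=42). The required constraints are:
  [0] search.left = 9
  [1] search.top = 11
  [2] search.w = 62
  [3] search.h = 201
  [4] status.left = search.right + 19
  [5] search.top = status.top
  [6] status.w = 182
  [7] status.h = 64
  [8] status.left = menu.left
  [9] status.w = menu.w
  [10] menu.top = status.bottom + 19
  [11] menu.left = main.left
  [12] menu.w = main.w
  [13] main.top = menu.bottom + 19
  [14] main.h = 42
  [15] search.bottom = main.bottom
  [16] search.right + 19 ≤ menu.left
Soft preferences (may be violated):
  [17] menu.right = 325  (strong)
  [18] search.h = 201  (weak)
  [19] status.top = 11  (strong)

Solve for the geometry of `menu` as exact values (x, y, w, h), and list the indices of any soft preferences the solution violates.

1. menu.x = 90  [status.left = menu.left]
2. menu.w = 182  [status.w = menu.w]
3. menu.y = 94  [menu.top = status.bottom + 19]
4. menu.h = 57  [main.top = menu.bottom + 19]

menu = (x=90, y=94, w=182, h=57)
violated soft preferences: 17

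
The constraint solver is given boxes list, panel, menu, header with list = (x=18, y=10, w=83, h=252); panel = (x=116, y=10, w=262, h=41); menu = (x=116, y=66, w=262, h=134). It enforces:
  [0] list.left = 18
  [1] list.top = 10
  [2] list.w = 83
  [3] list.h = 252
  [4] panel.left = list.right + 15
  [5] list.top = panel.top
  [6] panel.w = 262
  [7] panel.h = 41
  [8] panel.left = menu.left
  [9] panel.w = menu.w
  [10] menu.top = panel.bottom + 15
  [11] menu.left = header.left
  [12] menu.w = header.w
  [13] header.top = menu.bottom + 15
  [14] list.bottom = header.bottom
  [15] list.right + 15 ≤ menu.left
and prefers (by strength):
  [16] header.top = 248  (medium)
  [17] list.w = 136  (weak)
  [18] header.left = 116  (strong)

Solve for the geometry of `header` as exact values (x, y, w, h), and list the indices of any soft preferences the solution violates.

1. header.x = 116  [menu.left = header.left]
2. header.w = 262  [menu.w = header.w]
3. header.y = 215  [header.top = menu.bottom + 15]
4. header.h = 47  [list.bottom = header.bottom]

header = (x=116, y=215, w=262, h=47)
violated soft preferences: 16, 17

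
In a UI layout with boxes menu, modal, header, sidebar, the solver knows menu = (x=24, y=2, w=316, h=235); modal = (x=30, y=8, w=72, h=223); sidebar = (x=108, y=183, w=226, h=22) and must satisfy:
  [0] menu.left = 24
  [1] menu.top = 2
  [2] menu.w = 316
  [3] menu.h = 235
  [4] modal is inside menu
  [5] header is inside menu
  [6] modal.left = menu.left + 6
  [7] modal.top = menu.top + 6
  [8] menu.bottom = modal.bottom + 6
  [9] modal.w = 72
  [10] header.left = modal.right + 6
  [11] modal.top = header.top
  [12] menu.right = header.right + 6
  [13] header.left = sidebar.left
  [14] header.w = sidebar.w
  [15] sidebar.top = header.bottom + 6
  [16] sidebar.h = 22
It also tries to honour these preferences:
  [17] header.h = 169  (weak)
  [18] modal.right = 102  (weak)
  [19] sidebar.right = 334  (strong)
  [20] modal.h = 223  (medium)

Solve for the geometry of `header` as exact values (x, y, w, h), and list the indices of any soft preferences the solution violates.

1. header.x = 108  [header.left = modal.right + 6]
2. header.y = 8  [modal.top = header.top]
3. header.w = 226  [menu.right = header.right + 6]
4. header.h = 169  [sidebar.top = header.bottom + 6]

header = (x=108, y=8, w=226, h=169)
violated soft preferences: none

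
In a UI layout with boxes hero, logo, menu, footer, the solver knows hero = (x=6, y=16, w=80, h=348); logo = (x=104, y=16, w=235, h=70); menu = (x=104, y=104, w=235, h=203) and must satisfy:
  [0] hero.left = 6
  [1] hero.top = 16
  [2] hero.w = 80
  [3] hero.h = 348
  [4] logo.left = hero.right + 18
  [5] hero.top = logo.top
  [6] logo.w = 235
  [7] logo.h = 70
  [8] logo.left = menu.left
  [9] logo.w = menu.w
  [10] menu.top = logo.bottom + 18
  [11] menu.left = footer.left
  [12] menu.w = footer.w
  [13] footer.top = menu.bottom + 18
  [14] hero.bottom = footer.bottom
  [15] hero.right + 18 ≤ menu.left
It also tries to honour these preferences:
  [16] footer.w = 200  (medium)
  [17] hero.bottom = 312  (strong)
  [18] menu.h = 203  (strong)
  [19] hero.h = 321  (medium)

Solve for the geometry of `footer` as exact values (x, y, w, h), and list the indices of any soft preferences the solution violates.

footer = (x=104, y=325, w=235, h=39)
violated soft preferences: 16, 17, 19

1. footer.x = 104  [menu.left = footer.left]
2. footer.w = 235  [menu.w = footer.w]
3. footer.y = 325  [footer.top = menu.bottom + 18]
4. footer.h = 39  [hero.bottom = footer.bottom]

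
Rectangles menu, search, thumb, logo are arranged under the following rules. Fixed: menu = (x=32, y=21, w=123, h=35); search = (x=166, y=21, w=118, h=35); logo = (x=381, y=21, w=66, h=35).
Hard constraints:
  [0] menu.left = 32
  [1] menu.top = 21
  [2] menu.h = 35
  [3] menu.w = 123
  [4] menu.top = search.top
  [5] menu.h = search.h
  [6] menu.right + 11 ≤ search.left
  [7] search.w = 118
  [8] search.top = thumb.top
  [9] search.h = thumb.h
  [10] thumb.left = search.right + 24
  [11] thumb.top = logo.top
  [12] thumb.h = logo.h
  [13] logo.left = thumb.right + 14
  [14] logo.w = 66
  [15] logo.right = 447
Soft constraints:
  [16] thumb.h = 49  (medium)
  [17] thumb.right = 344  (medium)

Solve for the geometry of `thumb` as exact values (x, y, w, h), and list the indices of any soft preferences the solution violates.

thumb = (x=308, y=21, w=59, h=35)
violated soft preferences: 16, 17

1. thumb.y = 21  [search.top = thumb.top]
2. thumb.h = 35  [search.h = thumb.h]
3. thumb.x = 308  [thumb.left = search.right + 24]
4. thumb.w = 59  [logo.left = thumb.right + 14]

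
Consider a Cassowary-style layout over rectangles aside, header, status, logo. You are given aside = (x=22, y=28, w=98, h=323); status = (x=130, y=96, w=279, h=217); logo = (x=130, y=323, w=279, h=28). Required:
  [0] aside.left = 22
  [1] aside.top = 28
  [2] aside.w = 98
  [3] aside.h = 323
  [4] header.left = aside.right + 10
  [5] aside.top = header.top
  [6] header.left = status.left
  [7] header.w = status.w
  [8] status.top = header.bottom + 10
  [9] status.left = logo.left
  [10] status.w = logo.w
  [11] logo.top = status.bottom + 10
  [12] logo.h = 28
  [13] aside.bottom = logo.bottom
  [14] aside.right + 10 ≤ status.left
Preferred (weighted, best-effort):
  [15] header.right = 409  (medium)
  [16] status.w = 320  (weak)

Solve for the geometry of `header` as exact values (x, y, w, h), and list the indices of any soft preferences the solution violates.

1. header.x = 130  [header.left = aside.right + 10]
2. header.y = 28  [aside.top = header.top]
3. header.w = 279  [header.w = status.w]
4. header.h = 58  [status.top = header.bottom + 10]

header = (x=130, y=28, w=279, h=58)
violated soft preferences: 16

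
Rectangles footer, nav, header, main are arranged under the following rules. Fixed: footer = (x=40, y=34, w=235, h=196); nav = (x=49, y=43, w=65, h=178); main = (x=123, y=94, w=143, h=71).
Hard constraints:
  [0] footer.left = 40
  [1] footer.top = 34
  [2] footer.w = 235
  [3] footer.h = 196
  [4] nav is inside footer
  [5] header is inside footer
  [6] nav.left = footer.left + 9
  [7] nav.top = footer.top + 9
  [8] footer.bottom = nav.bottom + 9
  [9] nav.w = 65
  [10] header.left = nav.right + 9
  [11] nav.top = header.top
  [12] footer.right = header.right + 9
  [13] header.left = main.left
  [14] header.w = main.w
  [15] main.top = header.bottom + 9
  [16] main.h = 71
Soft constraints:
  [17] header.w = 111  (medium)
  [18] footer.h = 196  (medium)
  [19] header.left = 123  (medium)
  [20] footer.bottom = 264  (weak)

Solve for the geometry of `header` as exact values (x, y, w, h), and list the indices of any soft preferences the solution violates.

header = (x=123, y=43, w=143, h=42)
violated soft preferences: 17, 20

1. header.x = 123  [header.left = nav.right + 9]
2. header.y = 43  [nav.top = header.top]
3. header.w = 143  [footer.right = header.right + 9]
4. header.h = 42  [main.top = header.bottom + 9]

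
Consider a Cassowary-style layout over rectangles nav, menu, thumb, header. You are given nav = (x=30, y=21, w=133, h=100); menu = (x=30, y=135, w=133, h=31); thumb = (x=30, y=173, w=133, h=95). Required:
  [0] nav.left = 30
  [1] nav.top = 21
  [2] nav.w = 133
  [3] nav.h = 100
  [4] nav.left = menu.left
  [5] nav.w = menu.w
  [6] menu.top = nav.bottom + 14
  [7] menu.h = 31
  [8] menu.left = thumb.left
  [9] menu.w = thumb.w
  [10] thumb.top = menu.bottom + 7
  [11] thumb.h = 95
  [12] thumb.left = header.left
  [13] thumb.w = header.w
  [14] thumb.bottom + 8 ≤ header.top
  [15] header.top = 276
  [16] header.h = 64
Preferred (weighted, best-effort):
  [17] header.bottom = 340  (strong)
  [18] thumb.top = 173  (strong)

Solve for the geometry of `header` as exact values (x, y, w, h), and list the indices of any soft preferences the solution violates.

header = (x=30, y=276, w=133, h=64)
violated soft preferences: none

1. header.x = 30  [thumb.left = header.left]
2. header.w = 133  [thumb.w = header.w]
3. header.y = 276  [header.top = 276]
4. header.h = 64  [header.h = 64]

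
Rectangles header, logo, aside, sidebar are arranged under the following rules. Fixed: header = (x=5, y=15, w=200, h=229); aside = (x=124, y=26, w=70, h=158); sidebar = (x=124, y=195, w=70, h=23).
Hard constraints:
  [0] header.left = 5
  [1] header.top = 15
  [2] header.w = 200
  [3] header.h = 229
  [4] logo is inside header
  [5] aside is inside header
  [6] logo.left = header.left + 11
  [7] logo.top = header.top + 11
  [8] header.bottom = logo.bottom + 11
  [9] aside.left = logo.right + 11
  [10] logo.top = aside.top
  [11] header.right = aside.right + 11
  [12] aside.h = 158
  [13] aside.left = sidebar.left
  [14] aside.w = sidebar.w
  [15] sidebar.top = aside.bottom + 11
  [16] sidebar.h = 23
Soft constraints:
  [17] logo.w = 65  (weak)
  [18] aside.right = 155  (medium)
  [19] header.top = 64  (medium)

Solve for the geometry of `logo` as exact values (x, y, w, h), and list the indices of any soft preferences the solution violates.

1. logo.x = 16  [logo.left = header.left + 11]
2. logo.y = 26  [logo.top = header.top + 11]
3. logo.h = 207  [header.bottom = logo.bottom + 11]
4. logo.w = 97  [aside.left = logo.right + 11]

logo = (x=16, y=26, w=97, h=207)
violated soft preferences: 17, 18, 19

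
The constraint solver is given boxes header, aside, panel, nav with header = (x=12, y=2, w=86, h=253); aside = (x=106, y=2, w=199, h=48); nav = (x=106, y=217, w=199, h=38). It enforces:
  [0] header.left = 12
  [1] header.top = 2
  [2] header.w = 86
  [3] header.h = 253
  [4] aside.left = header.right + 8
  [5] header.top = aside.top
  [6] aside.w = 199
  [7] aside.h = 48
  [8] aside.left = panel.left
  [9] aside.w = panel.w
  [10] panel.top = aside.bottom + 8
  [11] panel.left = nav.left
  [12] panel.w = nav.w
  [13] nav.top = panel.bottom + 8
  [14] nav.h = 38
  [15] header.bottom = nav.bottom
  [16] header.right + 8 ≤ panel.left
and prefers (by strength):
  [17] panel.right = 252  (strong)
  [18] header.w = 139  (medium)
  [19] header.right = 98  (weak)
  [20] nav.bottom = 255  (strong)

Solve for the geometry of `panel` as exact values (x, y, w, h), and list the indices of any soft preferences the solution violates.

panel = (x=106, y=58, w=199, h=151)
violated soft preferences: 17, 18

1. panel.x = 106  [aside.left = panel.left]
2. panel.w = 199  [aside.w = panel.w]
3. panel.y = 58  [panel.top = aside.bottom + 8]
4. panel.h = 151  [nav.top = panel.bottom + 8]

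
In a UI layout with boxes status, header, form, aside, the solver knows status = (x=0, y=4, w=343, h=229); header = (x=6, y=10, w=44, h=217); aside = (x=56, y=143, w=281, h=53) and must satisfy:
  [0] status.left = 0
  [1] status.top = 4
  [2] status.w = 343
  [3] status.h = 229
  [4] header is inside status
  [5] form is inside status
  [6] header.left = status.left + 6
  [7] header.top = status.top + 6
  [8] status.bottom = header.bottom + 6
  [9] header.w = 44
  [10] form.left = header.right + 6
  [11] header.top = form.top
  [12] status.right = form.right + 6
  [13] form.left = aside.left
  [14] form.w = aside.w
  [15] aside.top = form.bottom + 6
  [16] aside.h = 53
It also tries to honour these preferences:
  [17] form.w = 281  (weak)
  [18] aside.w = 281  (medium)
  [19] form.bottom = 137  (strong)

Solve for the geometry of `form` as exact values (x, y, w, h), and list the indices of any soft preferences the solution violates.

form = (x=56, y=10, w=281, h=127)
violated soft preferences: none

1. form.x = 56  [form.left = header.right + 6]
2. form.y = 10  [header.top = form.top]
3. form.w = 281  [status.right = form.right + 6]
4. form.h = 127  [aside.top = form.bottom + 6]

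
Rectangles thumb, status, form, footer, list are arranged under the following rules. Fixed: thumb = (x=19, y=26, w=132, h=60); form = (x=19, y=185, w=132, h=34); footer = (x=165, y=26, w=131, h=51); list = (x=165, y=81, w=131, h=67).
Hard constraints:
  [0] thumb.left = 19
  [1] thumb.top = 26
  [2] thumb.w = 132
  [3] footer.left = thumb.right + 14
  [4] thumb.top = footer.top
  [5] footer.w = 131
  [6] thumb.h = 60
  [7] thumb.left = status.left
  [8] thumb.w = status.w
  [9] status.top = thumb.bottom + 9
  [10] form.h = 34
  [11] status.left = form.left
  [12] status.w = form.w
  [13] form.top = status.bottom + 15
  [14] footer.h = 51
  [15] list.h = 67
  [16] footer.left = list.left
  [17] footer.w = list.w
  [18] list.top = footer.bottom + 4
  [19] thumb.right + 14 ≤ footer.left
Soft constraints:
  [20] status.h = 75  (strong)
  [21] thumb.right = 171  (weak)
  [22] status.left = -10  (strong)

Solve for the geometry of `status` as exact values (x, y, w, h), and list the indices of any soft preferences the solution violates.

1. status.x = 19  [thumb.left = status.left]
2. status.w = 132  [thumb.w = status.w]
3. status.y = 95  [status.top = thumb.bottom + 9]
4. status.h = 75  [form.top = status.bottom + 15]

status = (x=19, y=95, w=132, h=75)
violated soft preferences: 21, 22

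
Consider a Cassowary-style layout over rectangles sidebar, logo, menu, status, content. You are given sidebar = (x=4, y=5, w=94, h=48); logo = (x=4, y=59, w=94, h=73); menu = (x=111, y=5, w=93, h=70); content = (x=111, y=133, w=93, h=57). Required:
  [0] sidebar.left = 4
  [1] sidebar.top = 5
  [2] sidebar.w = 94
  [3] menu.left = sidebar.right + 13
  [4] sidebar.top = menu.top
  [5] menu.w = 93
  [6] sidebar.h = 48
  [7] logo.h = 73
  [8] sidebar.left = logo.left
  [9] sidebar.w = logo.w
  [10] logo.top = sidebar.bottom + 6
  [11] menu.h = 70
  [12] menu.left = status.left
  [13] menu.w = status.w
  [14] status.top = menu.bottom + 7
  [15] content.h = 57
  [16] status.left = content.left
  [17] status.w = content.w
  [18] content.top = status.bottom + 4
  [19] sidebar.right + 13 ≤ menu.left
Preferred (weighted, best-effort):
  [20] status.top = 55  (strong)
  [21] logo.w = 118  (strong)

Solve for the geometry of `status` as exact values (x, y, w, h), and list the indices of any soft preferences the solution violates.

status = (x=111, y=82, w=93, h=47)
violated soft preferences: 20, 21

1. status.x = 111  [menu.left = status.left]
2. status.w = 93  [menu.w = status.w]
3. status.y = 82  [status.top = menu.bottom + 7]
4. status.h = 47  [content.top = status.bottom + 4]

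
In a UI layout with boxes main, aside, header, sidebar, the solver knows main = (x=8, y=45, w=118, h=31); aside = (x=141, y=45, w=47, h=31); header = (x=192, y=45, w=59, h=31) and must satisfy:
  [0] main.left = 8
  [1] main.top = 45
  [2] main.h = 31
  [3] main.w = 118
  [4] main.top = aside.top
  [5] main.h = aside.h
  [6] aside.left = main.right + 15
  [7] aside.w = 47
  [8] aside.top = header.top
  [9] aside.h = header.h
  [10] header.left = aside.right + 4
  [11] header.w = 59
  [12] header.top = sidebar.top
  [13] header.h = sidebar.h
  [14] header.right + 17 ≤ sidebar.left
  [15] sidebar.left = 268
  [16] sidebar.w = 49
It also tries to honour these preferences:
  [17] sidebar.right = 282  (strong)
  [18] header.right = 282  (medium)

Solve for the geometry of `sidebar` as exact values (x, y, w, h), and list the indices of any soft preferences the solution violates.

1. sidebar.y = 45  [header.top = sidebar.top]
2. sidebar.h = 31  [header.h = sidebar.h]
3. sidebar.x = 268  [sidebar.left = 268]
4. sidebar.w = 49  [sidebar.w = 49]

sidebar = (x=268, y=45, w=49, h=31)
violated soft preferences: 17, 18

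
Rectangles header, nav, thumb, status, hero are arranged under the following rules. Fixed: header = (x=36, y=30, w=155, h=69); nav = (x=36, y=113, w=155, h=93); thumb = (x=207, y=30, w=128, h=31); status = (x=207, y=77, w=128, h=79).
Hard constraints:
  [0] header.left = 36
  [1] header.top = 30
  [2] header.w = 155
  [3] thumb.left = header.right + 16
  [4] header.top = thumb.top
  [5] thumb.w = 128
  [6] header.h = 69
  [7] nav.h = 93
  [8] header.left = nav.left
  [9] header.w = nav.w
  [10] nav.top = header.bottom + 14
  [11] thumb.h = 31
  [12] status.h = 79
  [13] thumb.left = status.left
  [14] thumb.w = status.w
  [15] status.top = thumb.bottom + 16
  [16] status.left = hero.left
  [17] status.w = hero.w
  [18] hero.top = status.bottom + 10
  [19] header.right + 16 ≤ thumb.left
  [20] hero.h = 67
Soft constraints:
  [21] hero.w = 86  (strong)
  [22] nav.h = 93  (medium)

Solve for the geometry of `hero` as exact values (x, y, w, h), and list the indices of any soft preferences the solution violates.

hero = (x=207, y=166, w=128, h=67)
violated soft preferences: 21

1. hero.x = 207  [status.left = hero.left]
2. hero.w = 128  [status.w = hero.w]
3. hero.y = 166  [hero.top = status.bottom + 10]
4. hero.h = 67  [hero.h = 67]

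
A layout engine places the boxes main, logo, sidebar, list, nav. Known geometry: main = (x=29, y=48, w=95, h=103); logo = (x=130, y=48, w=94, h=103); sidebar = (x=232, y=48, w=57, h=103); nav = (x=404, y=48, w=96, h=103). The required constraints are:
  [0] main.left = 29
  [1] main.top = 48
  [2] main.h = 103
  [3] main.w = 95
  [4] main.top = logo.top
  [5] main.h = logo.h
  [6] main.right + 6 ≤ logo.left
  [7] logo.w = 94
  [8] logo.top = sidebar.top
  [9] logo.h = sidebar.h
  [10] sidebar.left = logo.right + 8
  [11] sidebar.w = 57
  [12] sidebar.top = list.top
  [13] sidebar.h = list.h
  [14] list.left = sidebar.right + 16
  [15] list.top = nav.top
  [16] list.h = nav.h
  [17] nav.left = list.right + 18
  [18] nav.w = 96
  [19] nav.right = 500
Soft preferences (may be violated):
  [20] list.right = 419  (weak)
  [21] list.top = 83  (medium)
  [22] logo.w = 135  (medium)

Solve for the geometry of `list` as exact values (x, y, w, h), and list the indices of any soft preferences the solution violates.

1. list.y = 48  [sidebar.top = list.top]
2. list.h = 103  [sidebar.h = list.h]
3. list.x = 305  [list.left = sidebar.right + 16]
4. list.w = 81  [nav.left = list.right + 18]

list = (x=305, y=48, w=81, h=103)
violated soft preferences: 20, 21, 22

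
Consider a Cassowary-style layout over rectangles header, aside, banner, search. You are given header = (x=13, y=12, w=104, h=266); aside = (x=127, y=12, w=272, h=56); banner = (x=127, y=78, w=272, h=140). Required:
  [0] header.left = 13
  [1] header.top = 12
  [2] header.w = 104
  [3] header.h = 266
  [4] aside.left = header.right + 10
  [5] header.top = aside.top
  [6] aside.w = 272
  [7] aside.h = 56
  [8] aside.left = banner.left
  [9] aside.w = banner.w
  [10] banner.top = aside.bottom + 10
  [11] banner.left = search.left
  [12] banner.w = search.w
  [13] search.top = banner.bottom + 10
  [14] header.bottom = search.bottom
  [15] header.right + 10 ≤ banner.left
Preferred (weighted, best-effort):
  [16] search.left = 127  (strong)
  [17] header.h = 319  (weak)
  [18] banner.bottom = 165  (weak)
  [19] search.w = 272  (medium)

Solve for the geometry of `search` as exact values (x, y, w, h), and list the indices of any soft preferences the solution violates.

search = (x=127, y=228, w=272, h=50)
violated soft preferences: 17, 18

1. search.x = 127  [banner.left = search.left]
2. search.w = 272  [banner.w = search.w]
3. search.y = 228  [search.top = banner.bottom + 10]
4. search.h = 50  [header.bottom = search.bottom]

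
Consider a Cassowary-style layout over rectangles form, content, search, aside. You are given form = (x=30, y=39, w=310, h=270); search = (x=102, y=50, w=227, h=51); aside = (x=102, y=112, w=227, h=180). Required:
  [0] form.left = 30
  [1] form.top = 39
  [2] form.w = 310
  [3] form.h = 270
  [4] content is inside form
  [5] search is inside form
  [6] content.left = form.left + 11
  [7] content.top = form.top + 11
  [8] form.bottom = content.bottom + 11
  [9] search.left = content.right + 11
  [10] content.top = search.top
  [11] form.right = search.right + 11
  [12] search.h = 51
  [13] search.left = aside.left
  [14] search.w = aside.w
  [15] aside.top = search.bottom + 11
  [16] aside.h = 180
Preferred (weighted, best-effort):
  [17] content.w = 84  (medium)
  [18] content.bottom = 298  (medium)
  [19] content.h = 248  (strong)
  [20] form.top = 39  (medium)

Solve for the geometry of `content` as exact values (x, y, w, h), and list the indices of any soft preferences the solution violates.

1. content.x = 41  [content.left = form.left + 11]
2. content.y = 50  [content.top = form.top + 11]
3. content.h = 248  [form.bottom = content.bottom + 11]
4. content.w = 50  [search.left = content.right + 11]

content = (x=41, y=50, w=50, h=248)
violated soft preferences: 17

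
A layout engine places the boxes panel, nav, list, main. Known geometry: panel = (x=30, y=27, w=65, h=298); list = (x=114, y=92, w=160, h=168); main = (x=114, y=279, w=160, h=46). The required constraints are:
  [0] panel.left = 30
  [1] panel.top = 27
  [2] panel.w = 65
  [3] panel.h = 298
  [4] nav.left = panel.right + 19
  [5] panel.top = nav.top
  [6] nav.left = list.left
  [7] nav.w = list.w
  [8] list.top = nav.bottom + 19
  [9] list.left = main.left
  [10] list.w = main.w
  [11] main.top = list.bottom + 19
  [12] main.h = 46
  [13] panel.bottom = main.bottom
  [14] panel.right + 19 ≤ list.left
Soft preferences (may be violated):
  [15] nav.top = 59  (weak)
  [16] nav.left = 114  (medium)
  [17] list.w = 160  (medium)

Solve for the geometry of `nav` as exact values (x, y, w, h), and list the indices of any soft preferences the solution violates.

1. nav.x = 114  [nav.left = panel.right + 19]
2. nav.y = 27  [panel.top = nav.top]
3. nav.w = 160  [nav.w = list.w]
4. nav.h = 46  [list.top = nav.bottom + 19]

nav = (x=114, y=27, w=160, h=46)
violated soft preferences: 15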